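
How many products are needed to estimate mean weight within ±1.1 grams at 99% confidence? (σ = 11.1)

n = (z*σ/E)² = (2.576×11.1/1.1)² = 675.7 → n = 676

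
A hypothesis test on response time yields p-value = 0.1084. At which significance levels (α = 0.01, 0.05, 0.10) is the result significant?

p = 0.1084. Not significant at any of the given levels.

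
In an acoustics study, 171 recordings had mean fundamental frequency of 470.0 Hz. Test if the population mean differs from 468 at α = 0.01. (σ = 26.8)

z = (x̄ - μ₀)/(σ/√n) = (470.0 - 468)/(26.8/√171) = 0.976. Critical value: ±2.576. Since |0.976| ≤ 2.576, Fail to reject H₀.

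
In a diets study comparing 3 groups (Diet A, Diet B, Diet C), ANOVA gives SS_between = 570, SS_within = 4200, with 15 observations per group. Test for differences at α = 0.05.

df_between = 2, df_within = 42. F = MS_between/MS_within = 285.0/100.0 = 2.85. F_crit ≈ 3.22. Fail to reject H₀.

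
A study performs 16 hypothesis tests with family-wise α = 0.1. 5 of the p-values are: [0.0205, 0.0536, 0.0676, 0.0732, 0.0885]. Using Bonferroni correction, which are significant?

Bonferroni α = 0.1/16 = 0.00625. None of the given p-values are significant.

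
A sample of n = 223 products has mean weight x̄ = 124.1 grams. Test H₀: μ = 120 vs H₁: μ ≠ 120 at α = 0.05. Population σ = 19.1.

z = (x̄ - μ₀)/(σ/√n) = (124.1 - 120)/(19.1/√223) = 3.206. Critical value: ±1.96. Since |3.206| > 1.96, Reject H₀.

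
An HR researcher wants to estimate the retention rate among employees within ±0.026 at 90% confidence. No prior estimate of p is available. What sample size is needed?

Conservative approach: use p = 0.5 (maximizes p(1-p) = 0.25). n = z²(0.25)/E² = 1.645²×0.25/0.026² = 1000.7 → n = 1001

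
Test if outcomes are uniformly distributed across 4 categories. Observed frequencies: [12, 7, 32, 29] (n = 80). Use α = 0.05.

Expected = 20 each. χ² = Σ(O-E)²/E = 22.9. df = 3, critical value = 7.815. Reject H₀.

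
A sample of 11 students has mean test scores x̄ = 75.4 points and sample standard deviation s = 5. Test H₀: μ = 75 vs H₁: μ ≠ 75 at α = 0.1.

t = (x̄ - μ₀)/(s/√n) = (75.4 - 75)/(5/√11) = 0.265. df = 10, critical t = ±1.812. Fail to reject H₀.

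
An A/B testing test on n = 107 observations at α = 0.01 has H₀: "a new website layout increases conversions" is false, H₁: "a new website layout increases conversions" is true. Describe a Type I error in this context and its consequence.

Type I error: rejecting H₀ when it is true — concluding that a new website layout increases conversions when in fact it is not. Consequence: rolling out a layout that doesn't actually help — wasted engineering effort.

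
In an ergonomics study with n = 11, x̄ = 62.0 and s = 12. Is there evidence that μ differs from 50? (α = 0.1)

t = (x̄ - μ₀)/(s/√n) = (62.0 - 50)/(12/√11) = 3.317. df = 10, critical t = ±1.812. Reject H₀.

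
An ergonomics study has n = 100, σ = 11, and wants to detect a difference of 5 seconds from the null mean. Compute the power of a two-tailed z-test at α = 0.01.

SE = σ/√n = 11/√100 = 1.1. Non-centrality λ = d/SE = 5/1.1 = 4.545. Power ≈ Φ(λ - z_{α/2}) = Φ(4.545 - 2.576) = Φ(1.969) = 0.976.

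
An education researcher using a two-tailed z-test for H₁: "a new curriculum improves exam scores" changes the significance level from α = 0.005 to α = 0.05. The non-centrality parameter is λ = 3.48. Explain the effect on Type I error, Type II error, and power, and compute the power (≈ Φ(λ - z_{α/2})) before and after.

Increasing α from 0.005 to 0.05:
• Type I error rate increases (α is the Type I rate by definition).
• Critical value moves from z_{α/2} = 2.807 to 1.96, so power = Φ(λ - z_{α/2}) goes from Φ(3.48 - 2.807) = 0.75 to Φ(3.48 - 1.96) = 0.936.
• Type II error rate β = 1 - power therefore decreases (0.25 → 0.064).
Appropriate when false negatives are costly — here, keeping the old curriculum when the new one would have helped students.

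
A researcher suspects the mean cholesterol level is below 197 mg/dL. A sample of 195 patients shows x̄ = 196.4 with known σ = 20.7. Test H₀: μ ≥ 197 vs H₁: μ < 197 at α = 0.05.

z = -0.405. Critical value: -1.645. Fail to reject H₀.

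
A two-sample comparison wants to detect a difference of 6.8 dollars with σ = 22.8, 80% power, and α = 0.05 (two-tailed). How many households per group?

n per group = 2(z_α/2 + z_β)²σ²/d² = 2×(1.96 + 0.84)²×22.8²/6.8² = 176.3 → n = 177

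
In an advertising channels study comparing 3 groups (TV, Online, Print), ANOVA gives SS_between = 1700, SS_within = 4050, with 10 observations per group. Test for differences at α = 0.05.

df_between = 2, df_within = 27. F = MS_between/MS_within = 850.0/150.0 = 5.667. F_crit ≈ 3.354. Reject H₀. At least one mean differs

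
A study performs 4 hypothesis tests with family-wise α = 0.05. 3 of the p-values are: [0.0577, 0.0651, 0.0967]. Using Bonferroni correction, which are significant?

Bonferroni α = 0.05/4 = 0.0125. None of the given p-values are significant.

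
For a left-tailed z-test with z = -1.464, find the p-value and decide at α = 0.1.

p = P(Z < -1.464) = Φ(-1.464) ≈ 0.0716. Since p < 0.1, reject H₀ (significant) at α = 0.1.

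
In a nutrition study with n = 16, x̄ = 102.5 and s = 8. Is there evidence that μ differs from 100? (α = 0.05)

t = (x̄ - μ₀)/(s/√n) = (102.5 - 100)/(8/√16) = 1.25. df = 15, critical t = ±2.131. Fail to reject H₀.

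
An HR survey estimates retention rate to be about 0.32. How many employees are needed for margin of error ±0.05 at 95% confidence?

n = z²p(1-p)/E² = 1.96²×0.32×0.68/0.05² = 334.4 → n = 335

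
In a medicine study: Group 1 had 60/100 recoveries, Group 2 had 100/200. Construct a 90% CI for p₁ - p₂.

p̂₁ = 0.6, p̂₂ = 0.5. Difference = 0.1. CI = (0.001, 0.199)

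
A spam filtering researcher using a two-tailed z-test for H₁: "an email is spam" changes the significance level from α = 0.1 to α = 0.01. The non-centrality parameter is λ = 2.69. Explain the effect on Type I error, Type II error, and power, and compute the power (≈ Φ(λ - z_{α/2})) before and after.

Decreasing α from 0.1 to 0.01:
• Type I error rate decreases (α is the Type I rate by definition).
• Critical value moves from z_{α/2} = 1.645 to 2.576, so power = Φ(λ - z_{α/2}) goes from Φ(2.69 - 1.645) = 0.852 to Φ(2.69 - 2.576) = 0.545.
• Type II error rate β = 1 - power therefore increases (0.148 → 0.455).
Appropriate when false positives are costly — here, a legitimate email is sent to the spam folder and the user misses it.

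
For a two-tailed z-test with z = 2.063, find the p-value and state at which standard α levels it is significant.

p = 2·P(Z > |2.063|) = 2·(1 - Φ(2.063)) ≈ 0.0391. Significant at α = 0.1; Significant at α = 0.05.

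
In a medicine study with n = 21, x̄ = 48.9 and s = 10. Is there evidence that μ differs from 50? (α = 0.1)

t = (x̄ - μ₀)/(s/√n) = (48.9 - 50)/(10/√21) = -0.504. df = 20, critical t = ±1.725. Fail to reject H₀.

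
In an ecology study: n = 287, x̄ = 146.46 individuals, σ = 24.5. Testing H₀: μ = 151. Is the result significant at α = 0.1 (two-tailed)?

z = (146.46 - 151)/(24.5/√287) = -3.139. Since |z| > 1.645, significant at α = 0.1.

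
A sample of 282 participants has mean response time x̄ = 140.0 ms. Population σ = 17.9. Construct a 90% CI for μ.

CI = x̄ ± z*(σ/√n) = 140.0 ± 1.645(17.9/√282) = 140.0 ± 1.75 = (138.25, 141.75)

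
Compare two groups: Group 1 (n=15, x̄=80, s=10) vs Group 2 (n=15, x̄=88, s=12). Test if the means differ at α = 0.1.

Pooled sp = 11.05. t = -1.984, df = 28. Critical t = ±1.701. Reject H₀.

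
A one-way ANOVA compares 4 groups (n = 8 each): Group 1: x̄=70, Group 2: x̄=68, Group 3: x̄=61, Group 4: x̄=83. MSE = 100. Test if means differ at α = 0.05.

Grand mean = 70.5. SS_between = 2024.0, MS_between = 674.67. F = 6.747, F_crit ≈ 2.947. Reject H₀.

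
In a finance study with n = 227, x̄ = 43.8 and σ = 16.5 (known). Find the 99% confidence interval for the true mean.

CI = x̄ ± z*(σ/√n) = 43.8 ± 2.576(16.5/√227) = 43.8 ± 2.82 = (40.98, 46.62)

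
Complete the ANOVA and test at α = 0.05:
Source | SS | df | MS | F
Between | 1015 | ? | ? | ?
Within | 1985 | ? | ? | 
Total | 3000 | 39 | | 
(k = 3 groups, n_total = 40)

df_between = 2, df_within = 37. MS_between = 507.5, MS_within = 53.65. F = 9.46, F_crit ≈ 3.252. Reject H₀.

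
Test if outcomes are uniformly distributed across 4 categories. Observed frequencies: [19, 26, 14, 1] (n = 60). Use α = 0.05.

Expected = 15 each. χ² = Σ(O-E)²/E = 22.267. df = 3, critical value = 7.815. Reject H₀.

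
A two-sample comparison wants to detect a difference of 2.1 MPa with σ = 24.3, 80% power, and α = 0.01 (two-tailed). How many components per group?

n per group = 2(z_α/2 + z_β)²σ²/d² = 2×(2.576 + 0.84)²×24.3²/2.1² = 3124.9 → n = 3125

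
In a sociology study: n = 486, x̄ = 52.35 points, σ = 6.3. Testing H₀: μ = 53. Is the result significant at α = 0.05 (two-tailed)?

z = (52.35 - 53)/(6.3/√486) = -2.275. Since |z| > 1.96, significant at α = 0.05.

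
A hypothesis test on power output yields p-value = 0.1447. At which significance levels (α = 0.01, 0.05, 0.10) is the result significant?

p = 0.1447. Not significant at any of the given levels.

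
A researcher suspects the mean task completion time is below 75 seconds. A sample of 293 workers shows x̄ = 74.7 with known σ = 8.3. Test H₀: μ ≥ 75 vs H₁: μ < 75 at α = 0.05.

z = -0.619. Critical value: -1.645. Fail to reject H₀.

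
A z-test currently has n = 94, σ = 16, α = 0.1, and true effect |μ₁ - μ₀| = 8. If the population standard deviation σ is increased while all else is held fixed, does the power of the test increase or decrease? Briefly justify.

Power decreases: a larger σ inflates the standard error σ/√n, pulling the sampling distribution under H₁ back toward the critical value.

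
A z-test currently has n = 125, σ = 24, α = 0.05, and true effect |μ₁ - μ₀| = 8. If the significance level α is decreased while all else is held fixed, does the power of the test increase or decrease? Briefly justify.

Power decreases: a smaller α raises the critical value, so less of the H₁ sampling distribution falls in the rejection region.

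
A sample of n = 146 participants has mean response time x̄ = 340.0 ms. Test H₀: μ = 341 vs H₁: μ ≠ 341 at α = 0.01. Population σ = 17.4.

z = (x̄ - μ₀)/(σ/√n) = (340.0 - 341)/(17.4/√146) = -0.694. Critical value: ±2.576. Since |-0.694| ≤ 2.576, Fail to reject H₀.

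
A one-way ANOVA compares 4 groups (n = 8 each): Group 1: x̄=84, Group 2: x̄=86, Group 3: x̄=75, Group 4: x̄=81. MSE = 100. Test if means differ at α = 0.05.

Grand mean = 81.5. SS_between = 552.0, MS_between = 184.0. F = 1.84, F_crit ≈ 2.947. Fail to reject H₀.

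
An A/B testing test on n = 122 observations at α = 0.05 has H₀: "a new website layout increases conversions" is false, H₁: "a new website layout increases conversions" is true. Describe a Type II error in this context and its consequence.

Type II error: failing to reject H₀ when it is false — concluding that a new website layout increases conversions is not supported when in fact it is. Consequence: discarding a layout that would have improved conversions — lost revenue.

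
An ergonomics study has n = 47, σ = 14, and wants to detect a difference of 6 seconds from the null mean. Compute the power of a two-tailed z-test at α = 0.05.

SE = σ/√n = 14/√47 = 2.042. Non-centrality λ = d/SE = 6/2.042 = 2.938. Power ≈ Φ(λ - z_{α/2}) = Φ(2.938 - 1.96) = Φ(0.978) = 0.836.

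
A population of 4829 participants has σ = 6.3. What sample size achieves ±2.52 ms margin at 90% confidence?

Without FPC: n₀ = (1.645×6.3/2.52)² = 16.913. With FPC: n = n₀N/(n₀+N-1) = 16.9 → n = 17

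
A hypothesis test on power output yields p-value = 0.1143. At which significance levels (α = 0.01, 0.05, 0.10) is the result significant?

p = 0.1143. Not significant at any of the given levels.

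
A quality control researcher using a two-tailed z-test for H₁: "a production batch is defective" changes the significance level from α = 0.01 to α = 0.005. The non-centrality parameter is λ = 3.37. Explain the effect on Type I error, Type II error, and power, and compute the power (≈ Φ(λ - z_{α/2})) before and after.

Decreasing α from 0.01 to 0.005:
• Type I error rate decreases (α is the Type I rate by definition).
• Critical value moves from z_{α/2} = 2.576 to 2.807, so power = Φ(λ - z_{α/2}) goes from Φ(3.37 - 2.576) = 0.786 to Φ(3.37 - 2.807) = 0.713.
• Type II error rate β = 1 - power therefore increases (0.214 → 0.287).
Appropriate when false positives are costly — here, scrapping a good batch — wasted material and cost for no reason.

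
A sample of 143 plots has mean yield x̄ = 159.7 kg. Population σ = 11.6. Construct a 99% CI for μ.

CI = x̄ ± z*(σ/√n) = 159.7 ± 2.576(11.6/√143) = 159.7 ± 2.5 = (157.2, 162.2)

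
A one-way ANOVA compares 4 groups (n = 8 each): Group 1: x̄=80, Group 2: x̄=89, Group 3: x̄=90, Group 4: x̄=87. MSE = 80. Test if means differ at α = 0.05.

Grand mean = 86.5. SS_between = 488.0, MS_between = 162.67. F = 2.033, F_crit ≈ 2.947. Fail to reject H₀.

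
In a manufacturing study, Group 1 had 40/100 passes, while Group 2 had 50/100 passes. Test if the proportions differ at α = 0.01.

p̂₁ = 0.4, p̂₂ = 0.5, pooled p̂ = 0.45. z = -1.421. Critical: ±2.576. Fail to reject H₀.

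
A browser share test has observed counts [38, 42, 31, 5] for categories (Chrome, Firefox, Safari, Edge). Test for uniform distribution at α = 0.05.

Expected = 29 each. χ² = Σ(O-E)²/E = 28.621. df = 3, critical value = 7.815. Reject H₀.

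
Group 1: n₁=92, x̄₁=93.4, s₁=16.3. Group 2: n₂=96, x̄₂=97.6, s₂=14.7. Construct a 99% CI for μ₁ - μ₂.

Difference = -4.2. SE = √(16.3²/92 + 14.7²/96) = 2.267. CI = (-10.04, 1.64)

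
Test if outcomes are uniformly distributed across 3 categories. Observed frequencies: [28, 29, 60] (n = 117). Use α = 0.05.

Expected = 39 each. χ² = Σ(O-E)²/E = 16.974. df = 2, critical value = 5.991. Reject H₀.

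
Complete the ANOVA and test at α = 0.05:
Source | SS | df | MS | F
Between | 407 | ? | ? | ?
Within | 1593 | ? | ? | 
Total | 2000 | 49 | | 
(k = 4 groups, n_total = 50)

df_between = 3, df_within = 46. MS_between = 135.67, MS_within = 34.63. F = 3.918, F_crit ≈ 2.807. Reject H₀.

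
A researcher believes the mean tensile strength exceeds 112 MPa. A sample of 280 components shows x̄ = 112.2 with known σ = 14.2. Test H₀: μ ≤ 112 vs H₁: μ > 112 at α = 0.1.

z = 0.236. Critical value: 1.28. Fail to reject H₀.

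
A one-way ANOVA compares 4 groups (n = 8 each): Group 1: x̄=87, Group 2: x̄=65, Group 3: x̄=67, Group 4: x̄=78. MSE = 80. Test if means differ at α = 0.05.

Grand mean = 74.25. SS_between = 2518.0, MS_between = 839.33. F = 10.492, F_crit ≈ 2.947. Reject H₀.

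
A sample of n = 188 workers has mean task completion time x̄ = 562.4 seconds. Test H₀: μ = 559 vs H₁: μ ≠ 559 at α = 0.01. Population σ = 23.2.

z = (x̄ - μ₀)/(σ/√n) = (562.4 - 559)/(23.2/√188) = 2.009. Critical value: ±2.576. Since |2.009| ≤ 2.576, Fail to reject H₀.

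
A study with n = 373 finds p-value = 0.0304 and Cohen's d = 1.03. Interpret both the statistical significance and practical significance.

Statistically significant (p = 0.0304 < 0.05). Cohen's d = 1.03 indicates a large effect size. Both statistical and practical significance should be considered.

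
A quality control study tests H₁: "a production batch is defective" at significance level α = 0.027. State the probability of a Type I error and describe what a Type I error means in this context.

P(Type I error) = α = 0.027. A Type I error is rejecting H₀ when H₀ is actually true (false positive) — here, concluding that a production batch is defective when in fact this is not the case. Consequence: scrapping a good batch — wasted material and cost for no reason.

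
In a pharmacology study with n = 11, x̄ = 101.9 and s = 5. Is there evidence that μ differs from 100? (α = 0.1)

t = (x̄ - μ₀)/(s/√n) = (101.9 - 100)/(5/√11) = 1.26. df = 10, critical t = ±1.812. Fail to reject H₀.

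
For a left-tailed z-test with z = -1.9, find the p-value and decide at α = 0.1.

p = P(Z < -1.9) = Φ(-1.9) ≈ 0.0287. Since p < 0.1, reject H₀ (significant) at α = 0.1.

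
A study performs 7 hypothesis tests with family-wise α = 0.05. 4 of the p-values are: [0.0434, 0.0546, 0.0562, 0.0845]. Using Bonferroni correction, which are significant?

Bonferroni α = 0.05/7 = 0.00714. None of the given p-values are significant.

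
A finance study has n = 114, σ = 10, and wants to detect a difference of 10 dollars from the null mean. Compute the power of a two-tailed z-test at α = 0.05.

SE = σ/√n = 10/√114 = 0.937. Non-centrality λ = d/SE = 10/0.937 = 10.677. Power ≈ Φ(λ - z_{α/2}) = Φ(10.677 - 1.96) = Φ(8.717) = 1.0.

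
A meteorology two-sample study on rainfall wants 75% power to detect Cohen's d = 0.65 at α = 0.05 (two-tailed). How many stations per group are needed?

z_{α/2} = 1.96, z_β = Φ⁻¹(0.75) = 0.674. For medium effect (d = 0.65): n per group = 2(z_{α/2} + z_β)²/d² = 2(1.96 + 0.674)²/0.65² = 32.8 → 33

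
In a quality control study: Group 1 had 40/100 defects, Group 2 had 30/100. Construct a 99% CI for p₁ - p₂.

p̂₁ = 0.4, p̂₂ = 0.3. Difference = 0.1. CI = (-0.073, 0.273)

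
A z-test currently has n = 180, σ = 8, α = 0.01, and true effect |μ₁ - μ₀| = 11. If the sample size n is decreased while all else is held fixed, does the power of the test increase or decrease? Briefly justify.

Power decreases: a smaller n inflates the standard error σ/√n, pulling the sampling distribution under H₁ back toward the critical value.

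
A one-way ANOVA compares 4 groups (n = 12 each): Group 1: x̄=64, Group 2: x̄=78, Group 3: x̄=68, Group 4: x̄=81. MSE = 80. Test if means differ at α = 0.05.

Grand mean = 72.75. SS_between = 2337.0, MS_between = 779.0. F = 9.738, F_crit ≈ 2.816. Reject H₀.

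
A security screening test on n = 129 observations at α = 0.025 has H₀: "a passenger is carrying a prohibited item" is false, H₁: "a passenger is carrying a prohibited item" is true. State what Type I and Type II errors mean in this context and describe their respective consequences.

Type I (false positive): concluding that a passenger is carrying a prohibited item when it is not — detaining an innocent passenger — delay and inconvenience. Type II (false negative): failing to conclude that a passenger is carrying a prohibited item when it is — letting a prohibited item through — security breach. Which is costlier depends on domain priorities and is a judgement call rather than a statistical fact.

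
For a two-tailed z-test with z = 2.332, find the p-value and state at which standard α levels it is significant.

p = 2·P(Z > |2.332|) = 2·(1 - Φ(2.332)) ≈ 0.0197. Significant at α = 0.1; Significant at α = 0.05.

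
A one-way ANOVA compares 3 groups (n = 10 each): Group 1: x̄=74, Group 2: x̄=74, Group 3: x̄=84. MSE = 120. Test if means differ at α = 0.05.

Grand mean = 77.33. SS_between = 666.67, MS_between = 333.33. F = 2.778, F_crit ≈ 3.354. Fail to reject H₀.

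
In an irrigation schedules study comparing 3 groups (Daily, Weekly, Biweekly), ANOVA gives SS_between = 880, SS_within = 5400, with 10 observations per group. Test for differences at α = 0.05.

df_between = 2, df_within = 27. F = MS_between/MS_within = 440.0/200.0 = 2.2. F_crit ≈ 3.354. Fail to reject H₀.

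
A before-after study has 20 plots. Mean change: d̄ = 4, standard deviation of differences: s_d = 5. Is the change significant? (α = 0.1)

t = d̄/(s_d/√n) = 4/(5/√20) = 3.578. df = 19, critical t = ±1.729. Reject H₀.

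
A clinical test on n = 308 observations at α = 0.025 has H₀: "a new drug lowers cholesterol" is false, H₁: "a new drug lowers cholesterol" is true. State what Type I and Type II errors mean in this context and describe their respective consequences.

Type I (false positive): concluding that a new drug lowers cholesterol when it is not — approving an ineffective drug — patients take a useless medication and may skip effective alternatives. Type II (false negative): failing to conclude that a new drug lowers cholesterol when it is — shelving an effective drug — patients miss out on a treatment that would have helped. Which is costlier depends on domain priorities and is a judgement call rather than a statistical fact.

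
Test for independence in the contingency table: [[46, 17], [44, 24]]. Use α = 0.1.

χ² = 1.05. df = 1, critical = 2.706. Fail to reject H₀. No evidence of dependence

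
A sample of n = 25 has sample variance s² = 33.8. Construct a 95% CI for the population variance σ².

df = 24. χ²_{0.025} = 39.364, χ²_{0.975} = 12.401. CI for σ² = ((n-1)s²/χ²_{α/2}, (n-1)s²/χ²_{1-α/2}) = (24·33.8/39.364, 24·33.8/12.401) = (20.61, 65.41)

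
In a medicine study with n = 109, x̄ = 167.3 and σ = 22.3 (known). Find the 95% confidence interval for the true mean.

CI = x̄ ± z*(σ/√n) = 167.3 ± 1.96(22.3/√109) = 167.3 ± 4.19 = (163.11, 171.49)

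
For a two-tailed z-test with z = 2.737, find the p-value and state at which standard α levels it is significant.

p = 2·P(Z > |2.737|) = 2·(1 - Φ(2.737)) ≈ 0.0062. Significant at α = 0.1; Significant at α = 0.05; Significant at α = 0.01.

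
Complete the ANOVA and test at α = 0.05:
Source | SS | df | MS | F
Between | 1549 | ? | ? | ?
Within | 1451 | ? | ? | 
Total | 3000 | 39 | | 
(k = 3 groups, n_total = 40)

df_between = 2, df_within = 37. MS_between = 774.5, MS_within = 39.22. F = 19.749, F_crit ≈ 3.252. Reject H₀.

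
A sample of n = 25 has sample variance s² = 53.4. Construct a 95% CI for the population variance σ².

df = 24. χ²_{0.025} = 39.364, χ²_{0.975} = 12.401. CI for σ² = ((n-1)s²/χ²_{α/2}, (n-1)s²/χ²_{1-α/2}) = (24·53.4/39.364, 24·53.4/12.401) = (32.56, 103.35)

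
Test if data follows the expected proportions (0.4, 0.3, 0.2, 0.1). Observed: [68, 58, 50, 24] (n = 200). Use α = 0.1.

Expected: [80.0, 60.0, 40.0, 20.0]. χ² = 5.167. df = 3, critical = 6.251. Fail to reject H₀.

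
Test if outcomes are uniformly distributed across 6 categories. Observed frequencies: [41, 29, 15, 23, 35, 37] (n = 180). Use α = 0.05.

Expected = 30 each. χ² = Σ(O-E)²/E = 15.667. df = 5, critical value = 11.07. Reject H₀.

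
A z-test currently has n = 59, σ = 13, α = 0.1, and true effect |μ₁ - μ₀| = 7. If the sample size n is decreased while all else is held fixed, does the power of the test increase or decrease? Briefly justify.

Power decreases: a smaller n inflates the standard error σ/√n, pulling the sampling distribution under H₁ back toward the critical value.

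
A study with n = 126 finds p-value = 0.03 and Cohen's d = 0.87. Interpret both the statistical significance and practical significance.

Statistically significant (p = 0.03 < 0.05). Cohen's d = 0.87 indicates a large effect size. Both statistical and practical significance should be considered.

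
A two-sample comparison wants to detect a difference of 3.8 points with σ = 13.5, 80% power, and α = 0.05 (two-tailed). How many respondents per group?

n per group = 2(z_α/2 + z_β)²σ²/d² = 2×(1.96 + 0.84)²×13.5²/3.8² = 197.9 → n = 198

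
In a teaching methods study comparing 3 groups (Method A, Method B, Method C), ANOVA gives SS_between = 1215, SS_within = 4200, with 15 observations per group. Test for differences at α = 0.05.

df_between = 2, df_within = 42. F = MS_between/MS_within = 607.5/100.0 = 6.075. F_crit ≈ 3.22. Reject H₀. At least one mean differs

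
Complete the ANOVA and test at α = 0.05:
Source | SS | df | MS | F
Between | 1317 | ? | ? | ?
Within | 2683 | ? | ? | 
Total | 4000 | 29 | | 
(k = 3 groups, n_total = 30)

df_between = 2, df_within = 27. MS_between = 658.5, MS_within = 99.37. F = 6.627, F_crit ≈ 3.354. Reject H₀.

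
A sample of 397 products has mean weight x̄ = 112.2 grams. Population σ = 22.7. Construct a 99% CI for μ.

CI = x̄ ± z*(σ/√n) = 112.2 ± 2.576(22.7/√397) = 112.2 ± 2.93 = (109.27, 115.13)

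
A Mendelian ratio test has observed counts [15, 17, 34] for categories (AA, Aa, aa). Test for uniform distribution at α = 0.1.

Expected = 22 each. χ² = Σ(O-E)²/E = 9.909. df = 2, critical value = 4.605. Reject H₀.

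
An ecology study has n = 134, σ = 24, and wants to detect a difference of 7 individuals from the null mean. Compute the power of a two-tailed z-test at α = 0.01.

SE = σ/√n = 24/√134 = 2.073. Non-centrality λ = d/SE = 7/2.073 = 3.376. Power ≈ Φ(λ - z_{α/2}) = Φ(3.376 - 2.576) = Φ(0.8) = 0.788.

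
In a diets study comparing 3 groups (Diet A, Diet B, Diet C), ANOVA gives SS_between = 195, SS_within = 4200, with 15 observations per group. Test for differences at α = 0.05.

df_between = 2, df_within = 42. F = MS_between/MS_within = 97.5/100.0 = 0.975. F_crit ≈ 3.22. Fail to reject H₀.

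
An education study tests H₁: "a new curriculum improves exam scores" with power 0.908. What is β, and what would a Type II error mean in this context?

β = 1 - power = 1 - 0.908 = 0.092. A Type II error is failing to reject H₀ when H₀ is false (false negative) — here, failing to conclude that a new curriculum improves exam scores when in fact it is true. Consequence: keeping the old curriculum when the new one would have helped students.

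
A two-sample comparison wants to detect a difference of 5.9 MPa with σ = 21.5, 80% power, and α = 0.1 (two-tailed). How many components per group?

n per group = 2(z_α/2 + z_β)²σ²/d² = 2×(1.645 + 0.84)²×21.5²/5.9² = 164.004 → n = 165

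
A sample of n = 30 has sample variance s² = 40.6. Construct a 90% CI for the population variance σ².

df = 29. χ²_{0.05} = 42.557, χ²_{0.95} = 17.708. CI for σ² = ((n-1)s²/χ²_{α/2}, (n-1)s²/χ²_{1-α/2}) = (29·40.6/42.557, 29·40.6/17.708) = (27.67, 66.49)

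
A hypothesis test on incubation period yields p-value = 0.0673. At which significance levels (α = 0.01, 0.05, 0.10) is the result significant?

p = 0.0673. Significant at: α = 0.1.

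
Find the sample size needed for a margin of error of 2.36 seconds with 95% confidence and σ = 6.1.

n = (z*σ/E)² = (1.96×6.1/2.36)² = 25.7 → n = 26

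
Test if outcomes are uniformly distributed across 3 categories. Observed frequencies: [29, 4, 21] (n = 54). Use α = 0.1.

Expected = 18 each. χ² = Σ(O-E)²/E = 18.111. df = 2, critical value = 4.605. Reject H₀.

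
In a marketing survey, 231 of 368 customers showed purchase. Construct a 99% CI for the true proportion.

p̂ = 0.628. CI = p̂ ± z*√(p̂(1-p̂)/n) = (0.563, 0.693)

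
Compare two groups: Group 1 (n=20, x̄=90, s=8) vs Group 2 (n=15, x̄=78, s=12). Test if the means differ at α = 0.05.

Pooled sp = 9.9. t = 3.55, df = 33. Critical t = ±2.035. Reject H₀.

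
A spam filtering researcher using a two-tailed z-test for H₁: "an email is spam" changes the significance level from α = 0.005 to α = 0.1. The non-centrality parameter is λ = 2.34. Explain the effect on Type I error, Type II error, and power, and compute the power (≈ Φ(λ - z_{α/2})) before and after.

Increasing α from 0.005 to 0.1:
• Type I error rate increases (α is the Type I rate by definition).
• Critical value moves from z_{α/2} = 2.807 to 1.645, so power = Φ(λ - z_{α/2}) goes from Φ(2.34 - 2.807) = 0.32 to Φ(2.34 - 1.645) = 0.756.
• Type II error rate β = 1 - power therefore decreases (0.68 → 0.244).
Appropriate when false negatives are costly — here, a spam email lands in the inbox.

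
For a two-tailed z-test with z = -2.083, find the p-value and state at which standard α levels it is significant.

p = 2·P(Z > |-2.083|) = 2·(1 - Φ(2.083)) ≈ 0.0373. Significant at α = 0.1; Significant at α = 0.05.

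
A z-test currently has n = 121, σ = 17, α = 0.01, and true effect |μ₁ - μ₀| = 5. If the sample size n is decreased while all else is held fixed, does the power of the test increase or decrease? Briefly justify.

Power decreases: a smaller n inflates the standard error σ/√n, pulling the sampling distribution under H₁ back toward the critical value.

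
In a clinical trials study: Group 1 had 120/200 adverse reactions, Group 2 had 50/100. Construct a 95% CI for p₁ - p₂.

p̂₁ = 0.6, p̂₂ = 0.5. Difference = 0.1. CI = (-0.019, 0.219)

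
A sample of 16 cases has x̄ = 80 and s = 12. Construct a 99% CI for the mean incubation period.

CI = x̄ ± t*(s/√n) = 80 ± 2.947(12/√16) = (71.16, 88.84)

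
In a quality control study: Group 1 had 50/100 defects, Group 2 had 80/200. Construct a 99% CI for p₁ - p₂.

p̂₁ = 0.5, p̂₂ = 0.4. Difference = 0.1. CI = (-0.057, 0.257)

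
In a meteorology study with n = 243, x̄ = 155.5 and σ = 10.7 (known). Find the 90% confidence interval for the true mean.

CI = x̄ ± z*(σ/√n) = 155.5 ± 1.645(10.7/√243) = 155.5 ± 1.13 = (154.37, 156.63)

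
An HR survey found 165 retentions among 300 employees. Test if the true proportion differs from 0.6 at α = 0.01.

p̂ = 0.55, p₀ = 0.6. z = (p̂ - p₀)/√(p₀(1-p₀)/n) = -1.768. Critical: ±2.576. Fail to reject H₀.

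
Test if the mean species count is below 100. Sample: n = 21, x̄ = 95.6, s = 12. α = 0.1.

t = (95.6 - 100)/(12/√21) = -1.68, df = 20. Critical t = -1.325. Reject H₀.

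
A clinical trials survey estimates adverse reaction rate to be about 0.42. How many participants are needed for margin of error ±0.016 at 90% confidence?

n = z²p(1-p)/E² = 1.645²×0.42×0.58/0.016² = 2575.0 → n = 2575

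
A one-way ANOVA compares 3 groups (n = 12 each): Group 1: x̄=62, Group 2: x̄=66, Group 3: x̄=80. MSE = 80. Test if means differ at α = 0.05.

Grand mean = 69.33. SS_between = 2144.0, MS_between = 1072.0. F = 13.4, F_crit ≈ 3.285. Reject H₀.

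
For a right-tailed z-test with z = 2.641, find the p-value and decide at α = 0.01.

p = P(Z > 2.641) = 1 - Φ(2.641) ≈ 0.0041. Since p < 0.01, reject H₀ (significant) at α = 0.01.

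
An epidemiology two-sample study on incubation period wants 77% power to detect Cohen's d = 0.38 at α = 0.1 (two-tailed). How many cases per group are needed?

z_{α/2} = 1.645, z_β = Φ⁻¹(0.77) = 0.739. For small effect (d = 0.38): n per group = 2(z_{α/2} + z_β)²/d² = 2(1.645 + 0.739)²/0.38² = 78.7 → 79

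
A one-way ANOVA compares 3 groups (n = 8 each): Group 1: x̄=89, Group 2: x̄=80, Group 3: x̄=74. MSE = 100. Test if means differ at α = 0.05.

Grand mean = 81.0. SS_between = 912.0, MS_between = 456.0. F = 4.56, F_crit ≈ 3.467. Reject H₀.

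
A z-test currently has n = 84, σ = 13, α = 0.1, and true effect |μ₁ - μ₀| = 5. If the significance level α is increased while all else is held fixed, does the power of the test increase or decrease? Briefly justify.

Power increases: a larger α lowers the critical value, so more of the H₁ sampling distribution falls in the rejection region.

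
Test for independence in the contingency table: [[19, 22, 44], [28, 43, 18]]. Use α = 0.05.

χ² = 19.33. df = 2, critical = 5.991. Reject H₀. Variables are dependent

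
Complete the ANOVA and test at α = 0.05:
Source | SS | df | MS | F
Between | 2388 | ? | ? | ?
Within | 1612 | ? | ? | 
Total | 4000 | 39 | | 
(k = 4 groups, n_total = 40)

df_between = 3, df_within = 36. MS_between = 796.0, MS_within = 44.78. F = 17.777, F_crit ≈ 2.866. Reject H₀.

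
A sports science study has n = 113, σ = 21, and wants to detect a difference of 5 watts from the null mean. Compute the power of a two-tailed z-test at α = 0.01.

SE = σ/√n = 21/√113 = 1.976. Non-centrality λ = d/SE = 5/1.976 = 2.531. Power ≈ Φ(λ - z_{α/2}) = Φ(2.531 - 2.576) = Φ(-0.045) = 0.482.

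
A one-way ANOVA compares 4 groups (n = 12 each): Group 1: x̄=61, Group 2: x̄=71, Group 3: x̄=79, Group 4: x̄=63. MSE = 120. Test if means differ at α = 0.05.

Grand mean = 68.5. SS_between = 2436.0, MS_between = 812.0. F = 6.767, F_crit ≈ 2.816. Reject H₀.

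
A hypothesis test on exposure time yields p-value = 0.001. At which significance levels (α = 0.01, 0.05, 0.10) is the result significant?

p = 0.001. Significant at: α = 0.01, 0.05, 0.1.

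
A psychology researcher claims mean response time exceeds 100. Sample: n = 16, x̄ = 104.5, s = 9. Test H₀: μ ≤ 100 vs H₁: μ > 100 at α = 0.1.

t = (104.5 - 100)/(9/√16) = 2.0, df = 15. Critical t = 1.341. Reject H₀.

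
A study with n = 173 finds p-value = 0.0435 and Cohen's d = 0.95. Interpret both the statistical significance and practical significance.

Statistically significant (p = 0.0435 < 0.05). Cohen's d = 0.95 indicates a large effect size. Both statistical and practical significance should be considered.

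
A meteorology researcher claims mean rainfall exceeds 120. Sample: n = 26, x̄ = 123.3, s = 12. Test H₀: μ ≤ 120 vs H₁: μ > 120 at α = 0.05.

t = (123.3 - 120)/(12/√26) = 1.402, df = 25. Critical t = 1.708. Fail to reject H₀.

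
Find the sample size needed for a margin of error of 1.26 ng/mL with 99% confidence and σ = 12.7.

n = (z*σ/E)² = (2.576×12.7/1.26)² = 674.2 → n = 675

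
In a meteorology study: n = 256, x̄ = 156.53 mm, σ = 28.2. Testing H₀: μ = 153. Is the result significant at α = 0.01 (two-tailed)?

z = (156.53 - 153)/(28.2/√256) = 2.003. Since |z| ≤ 2.576, not significant at α = 0.01.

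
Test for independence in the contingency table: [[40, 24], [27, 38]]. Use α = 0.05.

χ² = 5.676. df = 1, critical = 3.841. Reject H₀. Variables are dependent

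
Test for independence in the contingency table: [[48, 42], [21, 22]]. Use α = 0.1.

χ² = 0.236. df = 1, critical = 2.706. Fail to reject H₀. No evidence of dependence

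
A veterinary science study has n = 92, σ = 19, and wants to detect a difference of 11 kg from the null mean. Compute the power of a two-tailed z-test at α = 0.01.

SE = σ/√n = 19/√92 = 1.981. Non-centrality λ = d/SE = 11/1.981 = 5.553. Power ≈ Φ(λ - z_{α/2}) = Φ(5.553 - 2.576) = Φ(2.977) = 0.999.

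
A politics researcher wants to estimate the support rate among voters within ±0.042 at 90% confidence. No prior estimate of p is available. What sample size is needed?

Conservative approach: use p = 0.5 (maximizes p(1-p) = 0.25). n = z²(0.25)/E² = 1.645²×0.25/0.042² = 383.5 → n = 384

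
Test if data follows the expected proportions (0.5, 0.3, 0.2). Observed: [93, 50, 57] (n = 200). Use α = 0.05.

Expected: [100.0, 60.0, 40.0]. χ² = 9.382. df = 2, critical = 5.991. Reject H₀.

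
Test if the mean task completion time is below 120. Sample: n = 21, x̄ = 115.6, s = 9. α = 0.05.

t = (115.6 - 120)/(9/√21) = -2.24, df = 20. Critical t = -1.725. Reject H₀.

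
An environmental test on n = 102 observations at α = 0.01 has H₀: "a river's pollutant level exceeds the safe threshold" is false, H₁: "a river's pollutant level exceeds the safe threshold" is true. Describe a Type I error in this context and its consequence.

Type I error: rejecting H₀ when it is true — concluding that a river's pollutant level exceeds the safe threshold when in fact it is not. Consequence: shutting down a compliant factory unnecessarily.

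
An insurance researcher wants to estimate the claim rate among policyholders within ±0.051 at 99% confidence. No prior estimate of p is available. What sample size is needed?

Conservative approach: use p = 0.5 (maximizes p(1-p) = 0.25). n = z²(0.25)/E² = 2.576²×0.25/0.051² = 637.8 → n = 638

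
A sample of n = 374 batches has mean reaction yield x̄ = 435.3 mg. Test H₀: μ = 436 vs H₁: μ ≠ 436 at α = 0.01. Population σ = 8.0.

z = (x̄ - μ₀)/(σ/√n) = (435.3 - 436)/(8.0/√374) = -1.692. Critical value: ±2.576. Since |-1.692| ≤ 2.576, Fail to reject H₀.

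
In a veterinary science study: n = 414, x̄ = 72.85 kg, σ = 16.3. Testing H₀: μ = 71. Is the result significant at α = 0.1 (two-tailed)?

z = (72.85 - 71)/(16.3/√414) = 2.309. Since |z| > 1.645, significant at α = 0.1.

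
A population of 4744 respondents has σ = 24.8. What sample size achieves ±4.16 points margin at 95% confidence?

Without FPC: n₀ = (1.96×24.8/4.16)² = 136.53. With FPC: n = n₀N/(n₀+N-1) = 132.7 → n = 133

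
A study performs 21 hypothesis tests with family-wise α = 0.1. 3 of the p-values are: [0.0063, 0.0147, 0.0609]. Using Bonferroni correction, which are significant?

Bonferroni α = 0.1/21 = 0.00476. None of the given p-values are significant.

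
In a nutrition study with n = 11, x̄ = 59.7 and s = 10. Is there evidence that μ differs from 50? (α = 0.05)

t = (x̄ - μ₀)/(s/√n) = (59.7 - 50)/(10/√11) = 3.217. df = 10, critical t = ±2.228. Reject H₀.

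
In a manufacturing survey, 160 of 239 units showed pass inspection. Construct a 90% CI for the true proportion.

p̂ = 0.669. CI = p̂ ± z*√(p̂(1-p̂)/n) = (0.619, 0.72)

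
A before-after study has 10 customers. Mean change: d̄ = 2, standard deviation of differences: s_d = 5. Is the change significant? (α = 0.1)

t = d̄/(s_d/√n) = 2/(5/√10) = 1.265. df = 9, critical t = ±1.833. Fail to reject H₀.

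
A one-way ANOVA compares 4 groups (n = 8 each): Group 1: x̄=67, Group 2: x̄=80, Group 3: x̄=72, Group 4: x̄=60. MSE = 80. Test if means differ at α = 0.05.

Grand mean = 69.75. SS_between = 1702.0, MS_between = 567.33. F = 7.092, F_crit ≈ 2.947. Reject H₀.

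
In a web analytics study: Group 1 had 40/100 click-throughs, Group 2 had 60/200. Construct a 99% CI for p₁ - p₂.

p̂₁ = 0.4, p̂₂ = 0.3. Difference = 0.1. CI = (-0.051, 0.251)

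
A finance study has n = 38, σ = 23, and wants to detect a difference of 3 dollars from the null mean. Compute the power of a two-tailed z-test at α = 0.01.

SE = σ/√n = 23/√38 = 3.731. Non-centrality λ = d/SE = 3/3.731 = 0.804. Power ≈ Φ(λ - z_{α/2}) = Φ(0.804 - 2.576) = Φ(-1.772) = 0.038.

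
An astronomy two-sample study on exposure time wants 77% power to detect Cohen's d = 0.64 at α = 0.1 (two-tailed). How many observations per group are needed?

z_{α/2} = 1.645, z_β = Φ⁻¹(0.77) = 0.739. For medium effect (d = 0.64): n per group = 2(z_{α/2} + z_β)²/d² = 2(1.645 + 0.739)²/0.64² = 27.8 → 28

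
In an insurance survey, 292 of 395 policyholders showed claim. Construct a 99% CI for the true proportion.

p̂ = 0.739. CI = p̂ ± z*√(p̂(1-p̂)/n) = (0.682, 0.796)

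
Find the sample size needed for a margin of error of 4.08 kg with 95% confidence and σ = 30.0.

n = (z*σ/E)² = (1.96×30.0/4.08)² = 207.7 → n = 208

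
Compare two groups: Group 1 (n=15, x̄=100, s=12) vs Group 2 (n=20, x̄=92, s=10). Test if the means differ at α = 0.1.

Pooled sp = 10.89. t = 2.15, df = 33. Critical t = ±1.692. Reject H₀.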